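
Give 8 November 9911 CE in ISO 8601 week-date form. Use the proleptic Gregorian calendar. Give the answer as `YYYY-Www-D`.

The weekday is Wednesday (ISO weekday 3).
That Wednesday belongs to ISO week 45 of ISO year 9911.

9911-W45-3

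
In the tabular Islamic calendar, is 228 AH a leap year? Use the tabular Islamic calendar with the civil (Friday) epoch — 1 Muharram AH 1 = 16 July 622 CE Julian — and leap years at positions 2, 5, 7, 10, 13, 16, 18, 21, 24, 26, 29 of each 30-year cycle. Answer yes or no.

Year 228 AH is year 18 of its 30-year cycle; leap positions are 2, 5, 7, 10, 13, 16, 18, 21, 24, 26, 29, so it is a leap year (355 days).

yes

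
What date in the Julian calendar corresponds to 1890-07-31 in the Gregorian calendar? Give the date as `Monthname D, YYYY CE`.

July 19, 1890 CE

The Julian–Gregorian offset here is 12 days (Julian trailing).
31 July 1890 Gregorian − 12 days → 19 July 1890 Julian.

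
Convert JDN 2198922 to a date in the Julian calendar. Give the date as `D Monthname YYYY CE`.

27 April 1308 CE

JDN 2198922 is 5 May 1308 in the proleptic Gregorian calendar.
In the Julian calendar that day is 27 April 1308 CE.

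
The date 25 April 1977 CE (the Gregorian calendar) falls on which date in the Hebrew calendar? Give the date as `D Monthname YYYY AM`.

Julian Day Number of the source date = 2443259.
Converting JDN 2443259 to the Hebrew calendar gives 7 Iyar 5737 AM.

7 Iyar 5737 AM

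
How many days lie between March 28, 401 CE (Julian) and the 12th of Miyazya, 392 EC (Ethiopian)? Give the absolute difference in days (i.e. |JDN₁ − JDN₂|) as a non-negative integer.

JDN of the first date = 1867610.
JDN of the second date = 1867255.
|1867255 − 1867610| = 355.

355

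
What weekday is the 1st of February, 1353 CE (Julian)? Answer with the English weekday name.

Equivalently 9 February 1353 Gregorian, JDN 2215273.
JDN 2215273 mod 7 = 4, and JDN 0 was a Monday, so this is a Friday.

Friday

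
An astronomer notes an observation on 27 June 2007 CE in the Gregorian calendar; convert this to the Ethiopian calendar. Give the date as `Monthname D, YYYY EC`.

Sene 20, 1999 EC

Julian Day Number of the source date = 2454279.
Converting JDN 2454279 to the Ethiopian calendar gives 20 Sene 1999 EC.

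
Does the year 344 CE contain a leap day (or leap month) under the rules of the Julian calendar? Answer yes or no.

344 mod 4 = 0, so it is a leap year in the Julian calendar.

yes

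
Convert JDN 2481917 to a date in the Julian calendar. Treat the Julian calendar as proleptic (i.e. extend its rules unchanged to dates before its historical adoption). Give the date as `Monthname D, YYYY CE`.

February 13, 2083 CE

The Gregorian equivalent of JDN 2481917 is 26 February 2083.
In the Julian calendar that day is February 13, 2083 CE.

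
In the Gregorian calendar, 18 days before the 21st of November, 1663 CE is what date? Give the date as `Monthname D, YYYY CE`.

Counting 18 days back from JDN 2328783 reaches JDN 2328765, which is November 3, 1663 CE.

November 3, 1663 CE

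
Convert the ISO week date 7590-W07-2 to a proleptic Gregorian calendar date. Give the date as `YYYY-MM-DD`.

ISO week 1 of 7590 is the week containing the first Thursday of 7590.
Week 7, day 2 (Tuesday) lands on 7590-02-13.

7590-02-13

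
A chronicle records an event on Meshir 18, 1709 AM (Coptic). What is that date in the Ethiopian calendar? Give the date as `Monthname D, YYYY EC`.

Yekatit 18, 1985 EC

The source date corresponds to 25 February 1993 in the Gregorian calendar (JDN 2449044).
That day falls on 18 Yekatit 1985 EC in the Ethiopian calendar.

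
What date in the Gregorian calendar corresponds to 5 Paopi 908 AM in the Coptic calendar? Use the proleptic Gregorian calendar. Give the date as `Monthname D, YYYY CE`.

October 10, 1191 CE

Both dates share Julian Day Number 2156346; in the Gregorian calendar that is 10 October 1191 CE.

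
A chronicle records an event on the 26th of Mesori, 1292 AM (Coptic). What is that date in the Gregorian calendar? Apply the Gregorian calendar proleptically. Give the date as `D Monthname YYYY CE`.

Julian Day Number of the source date = 2296923.
Converting JDN 2296923 to the Gregorian calendar gives 29 August 1576 CE.

29 August 1576 CE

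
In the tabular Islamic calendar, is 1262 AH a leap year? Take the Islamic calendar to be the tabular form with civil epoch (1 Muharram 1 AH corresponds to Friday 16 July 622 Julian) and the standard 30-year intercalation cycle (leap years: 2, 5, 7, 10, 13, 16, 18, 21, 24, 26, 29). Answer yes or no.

yes

Year 1262 AH is year 2 of its 30-year cycle; leap positions are 2, 5, 7, 10, 13, 16, 18, 21, 24, 26, 29, so it is a leap year (355 days).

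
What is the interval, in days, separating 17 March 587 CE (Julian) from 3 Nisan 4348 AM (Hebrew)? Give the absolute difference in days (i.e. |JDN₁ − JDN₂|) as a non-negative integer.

355

JDN of the first date = 1935535.
JDN of the second date = 1935890.
|1935890 − 1935535| = 355.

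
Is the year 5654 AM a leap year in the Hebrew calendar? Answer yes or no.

yes

Hebrew year 5654 is year 11 of its 19-year Metonic cycle; leap years are at positions 3, 6, 8, 11, 14, 17, 19, so it is a leap year (13 months).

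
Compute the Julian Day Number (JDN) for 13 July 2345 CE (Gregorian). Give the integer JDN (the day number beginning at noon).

2577747

JDN 2299161 is 15 October 1582 CE (Gregorian); the target day is +278586 days from there, so JDN = 2577747.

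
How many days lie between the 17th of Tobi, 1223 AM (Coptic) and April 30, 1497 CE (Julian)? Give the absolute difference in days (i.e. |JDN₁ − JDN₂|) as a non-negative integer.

3544

First date → JDN 2271501; second date → JDN 2267957.
The interval is |2271501 − 2267957| = 3544 days.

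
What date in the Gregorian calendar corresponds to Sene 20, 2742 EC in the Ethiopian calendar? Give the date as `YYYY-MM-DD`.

2750-07-03

Julian Day Number of the source date = 2725660.
Converting JDN 2725660 to the Gregorian calendar gives 3 July 2750 CE.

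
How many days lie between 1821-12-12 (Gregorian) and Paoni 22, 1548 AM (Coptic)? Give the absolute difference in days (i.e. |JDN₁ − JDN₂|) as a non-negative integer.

JDN of the first date = 2386512.
JDN of the second date = 2390363.
|2390363 − 2386512| = 3851.

3851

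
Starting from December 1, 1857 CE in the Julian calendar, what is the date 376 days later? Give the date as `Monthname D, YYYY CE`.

December 12, 1858 CE

JDN of December 1, 1857 CE = 2399662.
2399662 + 376 = 2400038.
JDN 2400038 in the Julian calendar is December 12, 1858 CE.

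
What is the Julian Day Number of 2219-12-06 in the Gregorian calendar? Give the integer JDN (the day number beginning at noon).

2531872

JDN 2451545 is 1 January 2000 CE (Gregorian); the target day is +80327 days from there, so JDN = 2531872.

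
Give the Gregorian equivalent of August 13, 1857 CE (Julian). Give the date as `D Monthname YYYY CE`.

The Julian–Gregorian offset here is 12 days (Julian trailing).
13 August 1857 Julian + 12 days → 25 August 1857 Gregorian.

25 August 1857 CE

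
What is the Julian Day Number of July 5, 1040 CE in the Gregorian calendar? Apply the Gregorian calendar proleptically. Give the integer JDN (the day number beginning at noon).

2101098

JDN 2451545 is 1 January 2000 CE (Gregorian); the target day is −350447 days from there, so JDN = 2101098.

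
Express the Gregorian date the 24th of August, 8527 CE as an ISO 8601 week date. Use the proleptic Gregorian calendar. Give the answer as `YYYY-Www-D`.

The weekday is Sunday (ISO weekday 7).
That Sunday belongs to ISO week 34 of ISO year 8527.

8527-W34-7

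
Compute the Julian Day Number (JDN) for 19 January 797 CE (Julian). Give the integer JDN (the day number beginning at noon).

In the proleptic Gregorian calendar the same day is 23 January 797.
JDN 2451545 is 1 January 2000 CE (Gregorian); the target day is −439364 days from there, so JDN = 2012181.

2012181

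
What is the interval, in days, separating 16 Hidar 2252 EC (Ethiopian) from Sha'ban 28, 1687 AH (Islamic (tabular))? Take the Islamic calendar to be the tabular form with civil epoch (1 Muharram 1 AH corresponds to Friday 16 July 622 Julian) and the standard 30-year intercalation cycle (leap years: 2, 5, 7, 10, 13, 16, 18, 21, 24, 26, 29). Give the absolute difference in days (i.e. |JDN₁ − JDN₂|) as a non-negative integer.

338

First date → JDN 2546474; second date → JDN 2546136.
The interval is |2546474 − 2546136| = 338 days.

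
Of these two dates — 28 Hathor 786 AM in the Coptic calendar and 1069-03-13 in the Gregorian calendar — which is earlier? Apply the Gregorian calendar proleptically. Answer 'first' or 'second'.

Converting both to JDN: 2111838 vs 2111576; the smaller is the second.

second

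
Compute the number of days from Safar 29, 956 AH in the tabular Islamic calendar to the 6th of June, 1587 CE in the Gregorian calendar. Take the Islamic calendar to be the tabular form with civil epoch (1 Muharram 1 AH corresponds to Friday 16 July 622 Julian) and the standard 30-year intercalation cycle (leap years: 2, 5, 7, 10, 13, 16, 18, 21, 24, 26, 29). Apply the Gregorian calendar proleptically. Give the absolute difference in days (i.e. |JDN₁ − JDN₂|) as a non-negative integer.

JDN of the first date = 2286918.
JDN of the second date = 2300856.
|2300856 − 2286918| = 13938.

13938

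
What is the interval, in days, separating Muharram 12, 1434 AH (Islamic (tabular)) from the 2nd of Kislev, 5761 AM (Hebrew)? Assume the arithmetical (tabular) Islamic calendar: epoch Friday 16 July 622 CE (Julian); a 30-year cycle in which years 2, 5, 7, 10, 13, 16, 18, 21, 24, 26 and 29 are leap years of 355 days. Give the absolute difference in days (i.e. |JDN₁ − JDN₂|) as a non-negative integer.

First date → JDN 2456258; second date → JDN 2451878.
The interval is |2456258 − 2451878| = 4380 days.

4380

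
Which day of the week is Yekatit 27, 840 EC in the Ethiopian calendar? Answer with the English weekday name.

This is JDN 2030842 (26 February 848 Gregorian).
2030842 ≡ 2 (mod 7); counting from Monday = 0 gives Wednesday.

Wednesday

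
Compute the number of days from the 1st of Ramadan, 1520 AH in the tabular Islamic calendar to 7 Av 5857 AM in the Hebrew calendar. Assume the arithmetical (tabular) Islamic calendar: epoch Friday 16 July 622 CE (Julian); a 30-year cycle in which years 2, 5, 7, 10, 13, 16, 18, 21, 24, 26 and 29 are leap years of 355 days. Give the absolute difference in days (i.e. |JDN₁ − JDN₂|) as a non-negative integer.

212

JDN of the first date = 2486959.
JDN of the second date = 2487171.
|2487171 − 2486959| = 212.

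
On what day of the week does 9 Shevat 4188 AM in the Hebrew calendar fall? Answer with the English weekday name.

Equivalently 14 January 428 Gregorian, JDN 1877397.
JDN 1877397 mod 7 = 4, and JDN 0 was a Monday, so this is a Friday.

Friday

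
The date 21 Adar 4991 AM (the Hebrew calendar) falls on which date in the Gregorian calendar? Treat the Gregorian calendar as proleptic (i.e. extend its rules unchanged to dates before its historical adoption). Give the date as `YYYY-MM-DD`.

Both dates share Julian Day Number 2170736; in the Gregorian calendar that is 4 March 1231 CE.

1231-03-04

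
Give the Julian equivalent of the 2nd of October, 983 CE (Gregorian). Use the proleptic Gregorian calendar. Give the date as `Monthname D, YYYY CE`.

September 27, 983 CE

The Julian–Gregorian offset here is 5 days (Julian trailing).
2 October 983 Gregorian − 5 days → 27 September 983 Julian.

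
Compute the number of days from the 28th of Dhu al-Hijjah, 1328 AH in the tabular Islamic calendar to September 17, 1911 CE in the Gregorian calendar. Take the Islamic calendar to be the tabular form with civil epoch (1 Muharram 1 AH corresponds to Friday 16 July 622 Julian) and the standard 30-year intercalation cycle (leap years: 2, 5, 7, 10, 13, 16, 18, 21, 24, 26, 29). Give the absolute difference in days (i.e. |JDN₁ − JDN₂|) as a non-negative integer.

JDN of the first date = 2419037.
JDN of the second date = 2419297.
|2419297 − 2419037| = 260.

260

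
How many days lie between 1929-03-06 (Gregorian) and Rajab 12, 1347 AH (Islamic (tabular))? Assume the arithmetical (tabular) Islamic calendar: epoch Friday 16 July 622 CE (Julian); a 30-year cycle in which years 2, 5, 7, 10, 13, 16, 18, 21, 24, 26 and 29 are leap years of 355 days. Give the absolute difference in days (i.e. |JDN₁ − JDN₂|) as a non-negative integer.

71

First date → JDN 2425677; second date → JDN 2425606.
The interval is |2425677 − 2425606| = 71 days.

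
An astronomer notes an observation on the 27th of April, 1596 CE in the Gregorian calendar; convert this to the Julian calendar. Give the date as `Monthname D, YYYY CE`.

April 17, 1596 CE

At this point the Julian calendar is 10 days behind the Gregorian.
27 April 1596 Gregorian − 10 days → 17 April 1596 Julian.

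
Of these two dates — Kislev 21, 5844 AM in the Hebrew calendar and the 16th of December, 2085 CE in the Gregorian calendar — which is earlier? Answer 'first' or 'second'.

Converting both to JDN: 2482195 vs 2482941; the smaller is the first.

first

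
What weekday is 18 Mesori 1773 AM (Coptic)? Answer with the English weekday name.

Equivalently 24 August 2057 Gregorian, JDN 2472600.
JDN 2472600 mod 7 = 4, and JDN 0 was a Monday, so this is a Friday.

Friday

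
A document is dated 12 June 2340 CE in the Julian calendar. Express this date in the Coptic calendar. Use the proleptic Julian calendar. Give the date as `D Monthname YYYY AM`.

Julian Day Number of the source date = 2575906.
Converting JDN 2575906 to the Coptic calendar gives 18 Paoni 2056 AM.

18 Paoni 2056 AM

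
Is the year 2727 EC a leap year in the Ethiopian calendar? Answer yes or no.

yes

2727 mod 4 = 3; in the Ethiopian calendar a year is leap when year mod 4 = 3, so it is a leap year.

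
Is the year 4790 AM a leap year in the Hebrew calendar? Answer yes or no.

no

Hebrew year 4790 is year 2 of its 19-year Metonic cycle; leap years are at positions 3, 6, 8, 11, 14, 17, 19, so it is a common year (12 months).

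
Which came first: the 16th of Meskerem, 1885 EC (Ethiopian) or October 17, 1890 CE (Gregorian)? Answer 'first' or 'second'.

second

First date → JDN 2412367; second date → JDN 2411658.
JDN 2411658 < JDN 2412367, so the second date is earlier.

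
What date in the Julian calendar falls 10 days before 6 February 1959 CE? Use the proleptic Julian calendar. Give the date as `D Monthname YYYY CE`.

27 January 1959 CE

The starting date is JDN 2436619; 2436619 − 10 = 2436609.
JDN 2436609 corresponds to 27 January 1959 CE.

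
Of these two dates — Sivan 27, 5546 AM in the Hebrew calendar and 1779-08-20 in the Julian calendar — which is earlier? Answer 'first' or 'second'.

First date → JDN 2373557; second date → JDN 2371069.
JDN 2371069 < JDN 2373557, so the second date is earlier.

second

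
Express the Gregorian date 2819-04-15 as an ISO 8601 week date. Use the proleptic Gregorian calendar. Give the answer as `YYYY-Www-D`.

2819-W16-1

The weekday is Monday (ISO weekday 1).
That Monday belongs to ISO week 16 of ISO year 2819.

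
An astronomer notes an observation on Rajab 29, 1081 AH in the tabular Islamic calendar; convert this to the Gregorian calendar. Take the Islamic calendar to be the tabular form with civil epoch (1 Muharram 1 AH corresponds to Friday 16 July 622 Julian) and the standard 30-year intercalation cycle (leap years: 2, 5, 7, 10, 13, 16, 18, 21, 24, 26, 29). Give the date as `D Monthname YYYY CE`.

Both dates share Julian Day Number 2331361; in the Gregorian calendar that is 12 December 1670 CE.

12 December 1670 CE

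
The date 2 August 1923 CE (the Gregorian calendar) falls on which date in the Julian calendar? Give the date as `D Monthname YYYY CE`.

20 July 1923 CE

The Julian–Gregorian offset here is 13 days (Julian trailing).
2 August 1923 Gregorian − 13 days → 20 July 1923 Julian.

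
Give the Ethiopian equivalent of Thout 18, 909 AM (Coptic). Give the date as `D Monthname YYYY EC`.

18 Meskerem 1185 EC

Julian Day Number of the source date = 2156694.
Converting JDN 2156694 to the Ethiopian calendar gives 18 Meskerem 1185 EC.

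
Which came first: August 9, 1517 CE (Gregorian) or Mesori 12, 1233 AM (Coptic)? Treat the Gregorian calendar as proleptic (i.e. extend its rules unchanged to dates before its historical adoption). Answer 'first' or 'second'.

first

First date → JDN 2275353; second date → JDN 2275359.
JDN 2275353 < JDN 2275359, so the first date is earlier.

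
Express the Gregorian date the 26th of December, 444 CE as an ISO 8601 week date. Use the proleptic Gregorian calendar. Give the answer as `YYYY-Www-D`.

The weekday is Monday (ISO weekday 1).
That Monday belongs to ISO week 52 of ISO year 444.

0444-W52-1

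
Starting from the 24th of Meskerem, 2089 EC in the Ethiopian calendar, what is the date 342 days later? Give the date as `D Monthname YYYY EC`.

The starting date is JDN 2486886; 2486886 + 342 = 2487228.
JDN 2487228 corresponds to 1 Meskerem 2090 EC.

1 Meskerem 2090 EC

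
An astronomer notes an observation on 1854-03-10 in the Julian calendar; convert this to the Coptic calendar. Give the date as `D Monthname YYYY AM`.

14 Paremhat 1570 AM

The source date corresponds to 22 March 1854 in the Gregorian calendar (JDN 2398300).
That day falls on 14 Paremhat 1570 AM in the Coptic calendar.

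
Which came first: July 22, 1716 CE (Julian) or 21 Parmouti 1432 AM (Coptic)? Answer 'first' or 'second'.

second

The two dates have Julian Day Numbers 2348030 and 2347933 respectively.
Since 2347933 < 2348030, the second date comes first.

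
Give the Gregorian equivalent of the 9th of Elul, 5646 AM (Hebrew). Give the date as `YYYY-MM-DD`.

1886-09-09

Julian Day Number of the source date = 2410159.
Converting JDN 2410159 to the Gregorian calendar gives 9 September 1886 CE.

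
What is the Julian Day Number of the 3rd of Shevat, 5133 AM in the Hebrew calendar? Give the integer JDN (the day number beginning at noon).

In the proleptic Gregorian calendar the same day is 6 January 1373.
JDN 2400001 is 17 November 1858 CE (Gregorian), MJD 0; the target day is −177457 days from there, so JDN = 2222544.

2222544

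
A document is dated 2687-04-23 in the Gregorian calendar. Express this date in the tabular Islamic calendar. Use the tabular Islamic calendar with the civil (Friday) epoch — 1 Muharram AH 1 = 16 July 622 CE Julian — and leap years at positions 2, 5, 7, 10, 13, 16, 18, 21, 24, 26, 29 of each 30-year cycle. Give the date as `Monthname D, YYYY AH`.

Safar 18, 2129 AH

Both dates share Julian Day Number 2702579; in the tabular Islamic calendar that is 18 Safar 2129 AH.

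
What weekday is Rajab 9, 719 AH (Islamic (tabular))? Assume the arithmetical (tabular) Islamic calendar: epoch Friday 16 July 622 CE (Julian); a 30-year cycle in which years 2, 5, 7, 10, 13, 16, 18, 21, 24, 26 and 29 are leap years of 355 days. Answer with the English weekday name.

This is JDN 2203060 (3 September 1319 Gregorian).
Since JDN mod 7 = 6 (0 = Monday), the day is Sunday.

Sunday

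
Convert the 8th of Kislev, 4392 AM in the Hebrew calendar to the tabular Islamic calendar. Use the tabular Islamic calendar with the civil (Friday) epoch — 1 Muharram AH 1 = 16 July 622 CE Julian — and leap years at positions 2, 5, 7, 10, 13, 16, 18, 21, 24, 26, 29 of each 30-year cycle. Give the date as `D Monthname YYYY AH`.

7 Sha'ban 10 AH

Both dates share Julian Day Number 1951842; in the tabular Islamic calendar that is 7 Sha'ban 10 AH.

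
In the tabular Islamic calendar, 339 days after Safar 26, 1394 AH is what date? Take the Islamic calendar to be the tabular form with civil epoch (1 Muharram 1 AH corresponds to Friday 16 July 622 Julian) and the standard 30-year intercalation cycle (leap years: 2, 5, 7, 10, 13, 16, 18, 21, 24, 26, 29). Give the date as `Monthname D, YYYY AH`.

Counting 339 days forward from JDN 2442128 reaches JDN 2442467, which is Safar 11, 1395 AH.

Safar 11, 1395 AH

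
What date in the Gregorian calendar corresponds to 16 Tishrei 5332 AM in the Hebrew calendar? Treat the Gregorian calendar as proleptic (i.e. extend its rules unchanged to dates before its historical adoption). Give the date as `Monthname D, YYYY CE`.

October 15, 1571 CE

Both dates share Julian Day Number 2295143; in the Gregorian calendar that is 15 October 1571 CE.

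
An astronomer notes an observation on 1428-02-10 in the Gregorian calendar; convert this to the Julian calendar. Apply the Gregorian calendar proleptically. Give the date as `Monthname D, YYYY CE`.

February 1, 1428 CE

The Julian–Gregorian offset here is 9 days (Julian trailing).
10 February 1428 Gregorian − 9 days → 1 February 1428 Julian.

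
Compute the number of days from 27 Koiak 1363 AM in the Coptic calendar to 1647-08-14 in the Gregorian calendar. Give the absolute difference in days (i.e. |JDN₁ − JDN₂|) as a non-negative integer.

224

First date → JDN 2322616; second date → JDN 2322840.
The interval is |2322616 − 2322840| = 224 days.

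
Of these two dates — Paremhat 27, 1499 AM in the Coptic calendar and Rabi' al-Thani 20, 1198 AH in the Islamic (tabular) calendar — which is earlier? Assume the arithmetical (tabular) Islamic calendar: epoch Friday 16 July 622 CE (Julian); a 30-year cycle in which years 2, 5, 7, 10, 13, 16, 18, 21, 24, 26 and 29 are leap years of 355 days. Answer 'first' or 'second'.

first

Converting both to JDN: 2372380 vs 2372725; the smaller is the first.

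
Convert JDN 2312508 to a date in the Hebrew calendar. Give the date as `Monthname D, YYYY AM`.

Iyar 17, 5379 AM

The Gregorian equivalent of JDN 2312508 is 1 May 1619.
In the Hebrew calendar that day is Iyar 17, 5379 AM.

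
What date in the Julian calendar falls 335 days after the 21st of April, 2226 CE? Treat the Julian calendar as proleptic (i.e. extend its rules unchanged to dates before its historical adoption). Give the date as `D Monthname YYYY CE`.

Counting 335 days forward from JDN 2534215 reaches JDN 2534550, which is 22 March 2227 CE.

22 March 2227 CE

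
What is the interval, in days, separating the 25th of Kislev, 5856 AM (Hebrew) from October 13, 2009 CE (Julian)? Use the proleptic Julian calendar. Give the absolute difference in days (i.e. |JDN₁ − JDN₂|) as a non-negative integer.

First date → JDN 2486598; second date → JDN 2455131.
The interval is |2486598 − 2455131| = 31467 days.

31467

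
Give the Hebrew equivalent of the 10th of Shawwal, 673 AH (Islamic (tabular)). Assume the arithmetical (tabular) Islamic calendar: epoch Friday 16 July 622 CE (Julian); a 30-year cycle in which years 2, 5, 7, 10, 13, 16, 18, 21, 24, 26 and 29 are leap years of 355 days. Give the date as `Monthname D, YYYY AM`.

Nisan 10, 5035 AM

Both dates share Julian Day Number 2186849; in the Hebrew calendar that is 10 Nisan 5035 AM.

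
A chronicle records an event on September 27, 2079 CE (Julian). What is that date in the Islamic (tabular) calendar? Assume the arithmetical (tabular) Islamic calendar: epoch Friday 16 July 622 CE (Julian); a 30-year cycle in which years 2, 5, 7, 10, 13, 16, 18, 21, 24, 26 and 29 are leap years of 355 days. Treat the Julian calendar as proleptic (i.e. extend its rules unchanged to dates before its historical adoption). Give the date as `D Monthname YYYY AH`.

14 Dhu al-Hijjah 1502 AH

Both dates share Julian Day Number 2480682; in the tabular Islamic calendar that is 14 Dhu al-Hijjah 1502 AH.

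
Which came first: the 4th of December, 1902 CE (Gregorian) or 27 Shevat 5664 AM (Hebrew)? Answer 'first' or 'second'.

first

The two dates have Julian Day Numbers 2416088 and 2416524 respectively.
Since 2416088 < 2416524, the first date comes first.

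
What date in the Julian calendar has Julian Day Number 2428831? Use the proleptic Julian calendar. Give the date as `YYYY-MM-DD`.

1937-10-11

The Gregorian equivalent of JDN 2428831 is 24 October 1937.
In the Julian calendar that day is 1937-10-11.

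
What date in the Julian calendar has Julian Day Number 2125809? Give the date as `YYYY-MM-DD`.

JDN 2125809 is 2 March 1108 in the proleptic Gregorian calendar.
In the Julian calendar that day is 1108-02-24.

1108-02-24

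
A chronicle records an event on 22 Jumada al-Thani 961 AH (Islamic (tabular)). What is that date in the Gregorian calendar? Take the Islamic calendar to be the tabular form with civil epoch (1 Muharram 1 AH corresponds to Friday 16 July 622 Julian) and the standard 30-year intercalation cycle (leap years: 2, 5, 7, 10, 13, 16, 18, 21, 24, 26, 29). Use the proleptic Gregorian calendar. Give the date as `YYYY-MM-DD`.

Julian Day Number of the source date = 2288801.
Converting JDN 2288801 to the Gregorian calendar gives 4 June 1554 CE.

1554-06-04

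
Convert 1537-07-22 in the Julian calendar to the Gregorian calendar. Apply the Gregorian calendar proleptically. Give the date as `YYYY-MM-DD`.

At this point the Julian calendar is 10 days behind the Gregorian.
22 July 1537 Julian + 10 days → 1 August 1537 Gregorian.

1537-08-01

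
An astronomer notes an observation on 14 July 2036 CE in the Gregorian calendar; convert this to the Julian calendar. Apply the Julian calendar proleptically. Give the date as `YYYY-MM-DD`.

The Julian–Gregorian offset here is 13 days (Julian trailing).
14 July 2036 Gregorian − 13 days → 1 July 2036 Julian.

2036-07-01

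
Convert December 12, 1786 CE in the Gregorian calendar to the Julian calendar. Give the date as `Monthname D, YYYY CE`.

For dates in this range the Gregorian date is 11 days ahead of the Julian.
12 December 1786 Gregorian − 11 days → 1 December 1786 Julian.

December 1, 1786 CE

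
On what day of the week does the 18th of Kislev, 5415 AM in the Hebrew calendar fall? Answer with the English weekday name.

Saturday

Equivalently 28 November 1654 Gregorian, JDN 2325503.
JDN 2325503 mod 7 = 5, and JDN 0 was a Monday, so this is a Saturday.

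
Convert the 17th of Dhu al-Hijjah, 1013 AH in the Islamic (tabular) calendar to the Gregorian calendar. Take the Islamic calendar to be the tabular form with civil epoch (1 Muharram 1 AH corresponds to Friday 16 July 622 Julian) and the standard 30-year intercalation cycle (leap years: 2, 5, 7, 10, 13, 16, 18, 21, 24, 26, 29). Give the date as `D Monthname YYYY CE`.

6 May 1605 CE

Julian Day Number of the source date = 2307400.
Converting JDN 2307400 to the Gregorian calendar gives 6 May 1605 CE.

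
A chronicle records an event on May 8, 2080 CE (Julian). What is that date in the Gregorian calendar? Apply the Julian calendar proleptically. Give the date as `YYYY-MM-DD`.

2080-05-21

The Julian–Gregorian offset here is 13 days (Julian trailing).
8 May 2080 Julian + 13 days → 21 May 2080 Gregorian.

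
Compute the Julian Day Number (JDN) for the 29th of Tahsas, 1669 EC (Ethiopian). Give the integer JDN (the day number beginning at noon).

2333576

Equivalently 4 January 1677 (Gregorian).
JDN 2451545 is 1 January 2000 CE (Gregorian); the target day is −117969 days from there, so JDN = 2333576.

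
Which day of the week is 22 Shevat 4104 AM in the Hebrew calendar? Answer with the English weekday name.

Monday

Equivalently 24 January 344 Gregorian, JDN 1846726.
Since JDN mod 7 = 0 (0 = Monday), the day is Monday.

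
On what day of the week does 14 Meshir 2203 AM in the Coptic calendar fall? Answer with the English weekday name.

Monday

Equivalently 24 February 2487 Gregorian, JDN 2629473.
Since JDN mod 7 = 0 (0 = Monday), the day is Monday.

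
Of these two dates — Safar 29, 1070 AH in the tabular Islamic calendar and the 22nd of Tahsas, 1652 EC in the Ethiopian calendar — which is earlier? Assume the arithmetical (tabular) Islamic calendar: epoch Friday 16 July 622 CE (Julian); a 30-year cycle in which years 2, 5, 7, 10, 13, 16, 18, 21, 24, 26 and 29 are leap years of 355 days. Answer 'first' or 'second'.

First date → JDN 2327316; second date → JDN 2327360.
JDN 2327316 < JDN 2327360, so the first date is earlier.

first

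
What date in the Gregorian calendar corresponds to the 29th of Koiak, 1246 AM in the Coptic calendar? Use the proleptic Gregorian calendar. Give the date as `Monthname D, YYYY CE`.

Both dates share Julian Day Number 2279884; in the Gregorian calendar that is 4 January 1530 CE.

January 4, 1530 CE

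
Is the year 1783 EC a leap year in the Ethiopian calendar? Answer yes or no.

yes

1783 mod 4 = 3; in the Ethiopian calendar a year is leap when year mod 4 = 3, so it is a leap year.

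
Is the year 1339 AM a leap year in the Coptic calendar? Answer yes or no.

yes

1339 mod 4 = 3; in the Coptic calendar a year is leap when year mod 4 = 3, so it is a leap year.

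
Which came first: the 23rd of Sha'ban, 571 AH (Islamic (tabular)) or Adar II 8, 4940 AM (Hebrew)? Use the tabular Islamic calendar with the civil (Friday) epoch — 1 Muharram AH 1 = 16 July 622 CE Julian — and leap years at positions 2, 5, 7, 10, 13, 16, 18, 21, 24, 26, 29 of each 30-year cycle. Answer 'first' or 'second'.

The two dates have Julian Day Numbers 2150658 and 2152119 respectively.
Since 2150658 < 2152119, the first date comes first.

first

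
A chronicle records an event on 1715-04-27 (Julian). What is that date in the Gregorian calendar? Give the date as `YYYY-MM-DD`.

1715-05-08

The Julian–Gregorian offset here is 11 days (Julian trailing).
27 April 1715 Julian + 11 days → 8 May 1715 Gregorian.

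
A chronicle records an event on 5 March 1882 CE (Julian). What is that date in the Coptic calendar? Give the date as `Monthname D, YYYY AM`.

Paremhat 9, 1598 AM

The source date corresponds to 17 March 1882 in the Gregorian calendar (JDN 2408522).
That day falls on 9 Paremhat 1598 AM in the Coptic calendar.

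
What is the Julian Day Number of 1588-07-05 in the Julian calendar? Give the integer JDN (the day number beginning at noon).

In the Gregorian calendar the same day is 15 July 1588.
JDN 2299161 is 15 October 1582 CE (Gregorian); the target day is +2100 days from there, so JDN = 2301261.

2301261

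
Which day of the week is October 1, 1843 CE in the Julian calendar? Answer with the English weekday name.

Friday

Equivalently 13 October 1843 Gregorian, JDN 2394487.
JDN 2394487 mod 7 = 4, and JDN 0 was a Monday, so this is a Friday.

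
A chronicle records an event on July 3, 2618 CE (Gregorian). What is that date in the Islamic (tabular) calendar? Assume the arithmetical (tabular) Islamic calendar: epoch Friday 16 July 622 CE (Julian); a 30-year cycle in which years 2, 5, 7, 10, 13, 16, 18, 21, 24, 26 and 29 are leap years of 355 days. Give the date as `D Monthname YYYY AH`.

Julian Day Number of the source date = 2677448.
Converting JDN 2677448 to the tabular Islamic calendar gives 18 Rabi' al-Awwal 2058 AH.

18 Rabi' al-Awwal 2058 AH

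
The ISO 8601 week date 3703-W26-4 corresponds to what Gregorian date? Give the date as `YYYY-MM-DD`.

3703-06-28

ISO week 1 of 3703 is the week containing the first Thursday of 3703.
Week 26, day 4 (Thursday) lands on 3703-06-28.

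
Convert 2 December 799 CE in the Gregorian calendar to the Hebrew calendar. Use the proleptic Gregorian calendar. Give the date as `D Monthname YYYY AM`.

Both dates share Julian Day Number 2013224; in the Hebrew calendar that is 25 Kislev 4560 AM.

25 Kislev 4560 AM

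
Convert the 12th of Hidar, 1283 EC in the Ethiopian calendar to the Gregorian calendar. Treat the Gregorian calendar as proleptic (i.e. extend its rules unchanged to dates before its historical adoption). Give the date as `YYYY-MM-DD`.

Both dates share Julian Day Number 2192542; in the Gregorian calendar that is 15 November 1290 CE.

1290-11-15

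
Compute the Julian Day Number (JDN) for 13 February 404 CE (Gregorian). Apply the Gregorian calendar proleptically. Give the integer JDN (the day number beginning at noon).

1868661

JDN 2451545 is 1 January 2000 CE (Gregorian); the target day is −582884 days from there, so JDN = 1868661.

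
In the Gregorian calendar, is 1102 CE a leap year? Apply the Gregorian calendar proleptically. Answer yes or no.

no

1102 is not divisible by 4, so it is a common year.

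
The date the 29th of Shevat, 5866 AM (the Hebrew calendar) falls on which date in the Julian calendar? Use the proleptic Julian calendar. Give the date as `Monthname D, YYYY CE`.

The source date corresponds to 4 February 2106 in the Gregorian calendar (JDN 2490295).
That day falls on 21 January 2106 CE in the Julian calendar.

January 21, 2106 CE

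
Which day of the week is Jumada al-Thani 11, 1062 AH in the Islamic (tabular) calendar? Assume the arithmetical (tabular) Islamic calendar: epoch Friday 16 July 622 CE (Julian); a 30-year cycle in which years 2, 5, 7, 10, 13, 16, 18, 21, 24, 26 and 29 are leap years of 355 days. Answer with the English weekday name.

In the Gregorian calendar this is 20 May 1652 (JDN 2324581).
Since JDN mod 7 = 0 (0 = Monday), the day is Monday.

Monday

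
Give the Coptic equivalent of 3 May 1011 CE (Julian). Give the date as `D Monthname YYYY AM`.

Julian Day Number of the source date = 2090448.
Converting JDN 2090448 to the Coptic calendar gives 8 Pashons 727 AM.

8 Pashons 727 AM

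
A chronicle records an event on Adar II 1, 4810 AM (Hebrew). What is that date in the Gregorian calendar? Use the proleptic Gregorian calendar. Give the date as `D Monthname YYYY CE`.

Both dates share Julian Day Number 2104627; in the Gregorian calendar that is 4 March 1050 CE.

4 March 1050 CE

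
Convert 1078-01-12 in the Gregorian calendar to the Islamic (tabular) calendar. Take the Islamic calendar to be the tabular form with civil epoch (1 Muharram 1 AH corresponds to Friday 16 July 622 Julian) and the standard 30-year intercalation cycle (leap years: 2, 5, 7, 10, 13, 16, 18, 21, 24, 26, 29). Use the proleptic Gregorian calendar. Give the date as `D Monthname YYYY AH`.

18 Jumada al-Thani 470 AH

Both dates share Julian Day Number 2114803; in the tabular Islamic calendar that is 18 Jumada al-Thani 470 AH.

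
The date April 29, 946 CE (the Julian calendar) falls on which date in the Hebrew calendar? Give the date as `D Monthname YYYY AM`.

The source date corresponds to 4 May 946 in the proleptic Gregorian calendar (JDN 2066703).
That day falls on 24 Iyar 4706 AM in the Hebrew calendar.

24 Iyar 4706 AM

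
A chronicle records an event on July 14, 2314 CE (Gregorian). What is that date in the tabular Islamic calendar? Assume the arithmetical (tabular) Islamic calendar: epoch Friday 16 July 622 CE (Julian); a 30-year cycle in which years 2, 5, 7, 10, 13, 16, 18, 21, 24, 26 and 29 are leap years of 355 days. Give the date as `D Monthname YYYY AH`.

30 Dhu al-Qa'dah 1744 AH

Julian Day Number of the source date = 2566425.
Converting JDN 2566425 to the tabular Islamic calendar gives 30 Dhu al-Qa'dah 1744 AH.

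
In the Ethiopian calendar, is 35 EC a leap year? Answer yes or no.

yes

35 mod 4 = 3; in the Ethiopian calendar a year is leap when year mod 4 = 3, so it is a leap year.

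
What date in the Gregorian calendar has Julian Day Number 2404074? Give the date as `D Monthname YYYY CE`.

Counting from JDN 2299161 = 15 Oct 1582 gives an offset of 104913 days.

11 January 1870 CE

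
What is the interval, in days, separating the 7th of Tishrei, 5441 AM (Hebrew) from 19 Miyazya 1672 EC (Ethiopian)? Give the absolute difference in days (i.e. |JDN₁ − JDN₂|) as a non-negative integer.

159

JDN of the first date = 2334941.
JDN of the second date = 2334782.
|2334782 − 2334941| = 159.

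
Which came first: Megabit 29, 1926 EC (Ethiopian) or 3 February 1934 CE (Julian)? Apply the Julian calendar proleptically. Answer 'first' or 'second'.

First date → JDN 2427535; second date → JDN 2427485.
JDN 2427485 < JDN 2427535, so the second date is earlier.

second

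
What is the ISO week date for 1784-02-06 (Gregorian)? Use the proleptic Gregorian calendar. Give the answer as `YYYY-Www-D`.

1784-W06-5

The weekday is Friday (ISO weekday 5).
That Friday belongs to ISO week 6 of ISO year 1784.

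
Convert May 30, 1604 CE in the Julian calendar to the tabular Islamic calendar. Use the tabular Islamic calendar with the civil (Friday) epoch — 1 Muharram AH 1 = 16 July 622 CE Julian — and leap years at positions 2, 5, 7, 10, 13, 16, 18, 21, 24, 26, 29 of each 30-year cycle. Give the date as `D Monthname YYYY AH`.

11 Muharram 1013 AH

The source date corresponds to 9 June 1604 in the Gregorian calendar (JDN 2307069).
That day falls on 11 Muharram 1013 AH in the tabular Islamic calendar.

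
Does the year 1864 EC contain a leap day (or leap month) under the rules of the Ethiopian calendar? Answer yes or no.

no

1864 mod 4 = 0; in the Ethiopian calendar a year is leap when year mod 4 = 3, so it is a common year.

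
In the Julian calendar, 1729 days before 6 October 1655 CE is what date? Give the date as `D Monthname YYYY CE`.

11 January 1651 CE

The starting date is JDN 2325825; 2325825 − 1729 = 2324096.
JDN 2324096 corresponds to 11 January 1651 CE.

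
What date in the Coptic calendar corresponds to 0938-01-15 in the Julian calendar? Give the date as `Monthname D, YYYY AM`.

Julian Day Number of the source date = 2063677.
Converting JDN 2063677 to the Coptic calendar gives 20 Tobi 654 AM.

Tobi 20, 654 AM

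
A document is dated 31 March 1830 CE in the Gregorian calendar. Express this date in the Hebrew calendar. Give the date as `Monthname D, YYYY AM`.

Nisan 7, 5590 AM

Both dates share Julian Day Number 2389543; in the Hebrew calendar that is 7 Nisan 5590 AM.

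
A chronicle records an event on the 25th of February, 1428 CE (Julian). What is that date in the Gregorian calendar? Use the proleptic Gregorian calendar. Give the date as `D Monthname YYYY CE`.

5 March 1428 CE

At this point the Julian calendar is 9 days behind the Gregorian.
25 February 1428 Julian + 9 days → 5 March 1428 Gregorian.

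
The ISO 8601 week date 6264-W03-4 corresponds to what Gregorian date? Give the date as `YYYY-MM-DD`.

6264-01-21

ISO week 1 of 6264 is the week containing the first Thursday of 6264.
Week 3, day 4 (Thursday) lands on 6264-01-21.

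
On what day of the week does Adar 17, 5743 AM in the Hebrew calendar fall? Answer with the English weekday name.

Wednesday

This is JDN 2445396 (2 March 1983 Gregorian).
2445396 ≡ 2 (mod 7); counting from Monday = 0 gives Wednesday.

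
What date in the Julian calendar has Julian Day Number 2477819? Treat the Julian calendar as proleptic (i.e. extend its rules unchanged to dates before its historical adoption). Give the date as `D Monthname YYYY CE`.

JDN 2477819 is 8 December 2071 in the Gregorian calendar.
In the Julian calendar that day is 25 November 2071 CE.

25 November 2071 CE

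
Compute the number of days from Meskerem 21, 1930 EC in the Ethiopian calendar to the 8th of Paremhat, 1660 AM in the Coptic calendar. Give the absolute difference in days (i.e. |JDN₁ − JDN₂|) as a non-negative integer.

First date → JDN 2428808; second date → JDN 2431167.
The interval is |2428808 − 2431167| = 2359 days.

2359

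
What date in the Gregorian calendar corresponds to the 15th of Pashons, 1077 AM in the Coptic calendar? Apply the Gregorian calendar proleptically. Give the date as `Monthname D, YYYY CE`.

Julian Day Number of the source date = 2218293.
Converting JDN 2218293 to the Gregorian calendar gives 18 May 1361 CE.

May 18, 1361 CE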